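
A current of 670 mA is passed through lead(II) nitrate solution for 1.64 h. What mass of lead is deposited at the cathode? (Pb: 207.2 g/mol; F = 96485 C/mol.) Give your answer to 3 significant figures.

Q = It = 0.670 × 5904 = 3956 C
Moles of electrons = 3956 / 96485 = 0.04100 mol
Pb²⁺ + 2e⁻ → Pb, so n(Pb) = 0.04100 / 2 = 0.02050 mol
m = 0.02050 × 207.2 = 4.25 g

4.25 g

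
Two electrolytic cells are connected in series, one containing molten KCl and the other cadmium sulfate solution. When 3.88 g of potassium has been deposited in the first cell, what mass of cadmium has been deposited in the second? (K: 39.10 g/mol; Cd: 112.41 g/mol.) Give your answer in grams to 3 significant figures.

5.58 g

n(K) = 3.88 / 39.10 = 0.09923 mol
K⁺ + e⁻ → K, so n(e⁻) = 0.09923 mol
Since the cells are in series, n(e⁻) in the Cd cell is also 0.09923 mol.
Cd²⁺ + 2e⁻ → Cd, so n(Cd) = 0.09923 / 2 = 0.04962 mol
m(Cd) = 0.04962 × 112.41 = 5.58 g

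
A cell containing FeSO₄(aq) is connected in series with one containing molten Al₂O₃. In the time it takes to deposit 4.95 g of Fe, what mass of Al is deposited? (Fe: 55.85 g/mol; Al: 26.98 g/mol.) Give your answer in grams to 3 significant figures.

1.59 g

n(Fe) = 4.95 / 55.85 = 0.08863 mol
Fe²⁺ + 2e⁻ → Fe, so n(e⁻) = 2 × 0.08863 = 0.1773 mol
Since the cells are in series, n(e⁻) in the Al cell is also 0.1773 mol.
Al³⁺ + 3e⁻ → Al, so n(Al) = 0.1773 / 3 = 0.05910 mol
m(Al) = 0.05910 × 26.98 = 1.59 g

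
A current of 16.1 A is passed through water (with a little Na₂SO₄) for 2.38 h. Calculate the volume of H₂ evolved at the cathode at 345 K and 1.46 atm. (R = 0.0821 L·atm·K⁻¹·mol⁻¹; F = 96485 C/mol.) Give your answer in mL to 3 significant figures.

Q = It = 16.1 × 8568 = 1.379×10^5 C
n(e⁻) = Q/F = 1.379×10^5/96485 = 1.429 mol
2H⁺ + 2e⁻ → H₂, so n(H₂) = 1.429 / 2 = 0.7145 mol
V = nRT/P = 0.7145 × 0.0821 × 345 / 1.46 = 13.86 L
= 13900 mL

13900 mL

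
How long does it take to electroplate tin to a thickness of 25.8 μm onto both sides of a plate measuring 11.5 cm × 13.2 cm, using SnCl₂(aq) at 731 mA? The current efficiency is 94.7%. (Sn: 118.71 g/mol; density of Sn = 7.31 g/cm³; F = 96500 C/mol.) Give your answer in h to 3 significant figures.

Plated area = 2 × 11.5 × 13.2 = 303.6 cm²
Volume = 303.6 × 25.8×10⁻⁴ cm = 0.7833 cm³
m(Sn) = 0.7833 × 7.31 = 5.726 g
n(Sn) = 5.726 / 118.71 = 0.04824 mol; n(e⁻) = 2 × 0.04824 = 0.09648 mol
Q = 0.09648 × 96500 / 0.947 = 9831 C
t = 9831 / 0.731 = 13450 s = 3.74 h

3.74 h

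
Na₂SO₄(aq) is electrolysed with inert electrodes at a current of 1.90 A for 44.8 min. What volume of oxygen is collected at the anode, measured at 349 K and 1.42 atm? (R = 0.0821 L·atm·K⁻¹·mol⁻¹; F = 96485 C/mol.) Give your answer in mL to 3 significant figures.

Q = 1.90 A × 2688 s = 5107 C
n(e⁻) = Q/F = 5107/96485 = 0.05293 mol
2H₂O → O₂ + 4H⁺ + 4e⁻, so n(O₂) = 0.05293 / 4 = 0.01323 mol
V = nRT/P = 0.01323 × 0.0821 × 349 / 1.42 = 0.2670 L
= 267 mL

267 mL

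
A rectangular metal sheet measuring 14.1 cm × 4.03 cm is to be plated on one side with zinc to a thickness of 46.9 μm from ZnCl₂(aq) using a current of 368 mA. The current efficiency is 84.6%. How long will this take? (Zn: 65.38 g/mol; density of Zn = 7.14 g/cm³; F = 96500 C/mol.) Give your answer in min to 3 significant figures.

301 min

Plated area = 14.1 × 4.03 = 56.82 cm²
Volume = 56.82 × 46.9×10⁻⁴ cm = 0.2665 cm³
m(Zn) = 0.2665 × 7.14 = 1.903 g
n(Zn) = 1.903 / 65.38 = 0.02911 mol; n(e⁻) = 2 × 0.02911 = 0.05822 mol
Q = 0.05822 × 96500 / 0.846 = 6641 C
t = 6641 / 0.368 = 18050 s = 301 min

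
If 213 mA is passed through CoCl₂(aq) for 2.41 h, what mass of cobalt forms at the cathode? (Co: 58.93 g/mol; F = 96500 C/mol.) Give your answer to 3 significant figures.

0.564 g

Charge passed = 0.213 × 8676 = 1848 C
Moles of electrons = 1848 / 96500 = 0.01915 mol
Co²⁺ + 2e⁻ → Co, so n(Co) = 0.01915 / 2 = 0.009575 mol
m = 0.009575 × 58.93 = 0.564 g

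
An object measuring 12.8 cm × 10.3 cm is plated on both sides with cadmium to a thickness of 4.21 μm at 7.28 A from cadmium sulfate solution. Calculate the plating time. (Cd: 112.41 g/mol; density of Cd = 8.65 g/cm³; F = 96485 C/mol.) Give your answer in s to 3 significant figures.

Plated area = 2 × 12.8 × 10.3 = 263.7 cm²
Volume = 263.7 × 4.21×10⁻⁴ cm = 0.1110 cm³
m(Cd) = 0.1110 × 8.65 = 0.9602 g
n(Cd) = 0.9602 / 112.41 = 0.008542 mol; n(e⁻) = 2 × 0.008542 = 0.01708 mol
Q = 0.01708 × 96485 = 1648 C
t = 1648 / 7.28 = 226.4 s

226 s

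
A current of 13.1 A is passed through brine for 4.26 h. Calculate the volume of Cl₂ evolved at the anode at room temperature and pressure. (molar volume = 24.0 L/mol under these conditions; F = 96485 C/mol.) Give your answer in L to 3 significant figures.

25.0 L

Q = 13.1 A × 15336 s = 2.009×10^5 C
n(e⁻) = Q/F = 2.009×10^5/96485 = 2.082 mol
2Cl⁻ → Cl₂ + 2e⁻, so n(Cl₂) = 2.082 / 2 = 1.041 mol
V = 1.041 × 24.0 = 24.98 L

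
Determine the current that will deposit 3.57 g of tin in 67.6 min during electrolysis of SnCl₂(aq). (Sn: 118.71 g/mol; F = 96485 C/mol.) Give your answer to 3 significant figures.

n(Sn) = 3.57 / 118.71 = 0.03007 mol
Sn²⁺ + 2e⁻ → Sn, so n(e⁻) = 2 × 0.03007 = 0.06014 mol
Q = 0.06014 × 96485 = 5803 C
I = Q / t = 5803 / 4056 s = 1.43 A

1.43 A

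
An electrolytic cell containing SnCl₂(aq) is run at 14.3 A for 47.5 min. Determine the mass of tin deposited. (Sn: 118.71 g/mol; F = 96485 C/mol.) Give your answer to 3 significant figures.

Q = It = 14.3 × 2850 = 40760 C
n(e⁻) = Q/F = 40760/96485 = 0.4224 mol
Sn²⁺ + 2e⁻ → Sn, so n(Sn) = 0.4224 / 2 = 0.2112 mol
m = 0.2112 × 118.71 = 25.1 g

25.1 g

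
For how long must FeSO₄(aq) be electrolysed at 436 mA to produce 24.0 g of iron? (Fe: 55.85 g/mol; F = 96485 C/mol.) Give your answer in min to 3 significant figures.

n(Fe) = 24.0 / 55.85 = 0.4297 mol
Fe²⁺ + 2e⁻ → Fe, so n(e⁻) = 2 × 0.4297 = 0.8594 mol
Q = 0.8594 × 96485 = 82920 C
t = Q / I = 82920 / 0.436 = 1.902×10^5 s = 3170 min

3170 min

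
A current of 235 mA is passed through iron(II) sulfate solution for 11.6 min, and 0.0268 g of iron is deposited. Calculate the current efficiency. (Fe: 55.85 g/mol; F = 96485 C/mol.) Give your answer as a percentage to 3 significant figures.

56.6%

Q = 0.235 × 696 = 163.6 C
n(e⁻) = 163.6 / 96485 = 0.001696 mol
Fe²⁺ + 2e⁻ → Fe, so theoretical n(Fe) = 8.480×10^-4 mol → 0.04736 g
Efficiency = 0.0268 / 0.04736 = 0.5659 = 56.6%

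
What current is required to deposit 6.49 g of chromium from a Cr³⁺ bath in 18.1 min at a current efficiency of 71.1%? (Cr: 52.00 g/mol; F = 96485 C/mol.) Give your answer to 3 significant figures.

n(Cr) = 6.49 / 52.00 = 0.1248 mol
Cr³⁺ + 3e⁻ → Cr, so n(e⁻) = 3 × 0.1248 = 0.3744 mol
Q = 0.3744 × 96485 / 0.711 = 50810 C
I = Q / t = 50810 / 1086 s = 46.8 A

46.8 A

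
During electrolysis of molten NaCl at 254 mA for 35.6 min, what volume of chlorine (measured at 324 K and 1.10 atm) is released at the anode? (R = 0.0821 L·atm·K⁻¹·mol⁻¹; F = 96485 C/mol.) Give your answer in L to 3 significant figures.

0.0680 L

Charge passed = 0.254 × 2136 = 542.5 C
n(e⁻) = Q/F = 542.5/96485 = 0.005623 mol
2Cl⁻ → Cl₂ + 2e⁻, so n(Cl₂) = 0.005623 / 2 = 0.002812 mol
V = nRT/P = 0.002812 × 0.0821 × 324 / 1.10 = 0.06800 L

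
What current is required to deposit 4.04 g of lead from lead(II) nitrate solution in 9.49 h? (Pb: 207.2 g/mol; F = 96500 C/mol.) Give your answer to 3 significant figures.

n(Pb) = 4.04 / 207.2 = 0.01950 mol
Pb²⁺ + 2e⁻ → Pb, so n(e⁻) = 2 × 0.01950 = 0.03900 mol
Q = 0.03900 × 96500 = 3764 C
I = Q / t = 3764 / 34164 s = 0.110 A

0.110 A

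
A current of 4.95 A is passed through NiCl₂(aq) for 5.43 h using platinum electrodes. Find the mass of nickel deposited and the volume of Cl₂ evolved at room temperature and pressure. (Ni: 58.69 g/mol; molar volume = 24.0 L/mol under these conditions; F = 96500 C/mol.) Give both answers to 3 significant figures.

Q = 4.95 × 19548 = 96760 C; n(e⁻) = 96760 / 96500 = 1.003 mol
Cathode: Ni²⁺ + 2e⁻ → Ni → n(Ni) = 1.003/2 = 0.5015 mol → 29.4 g
Anode: 2Cl⁻ → Cl₂ + 2e⁻ → n(Cl₂) = 1.003/2 = 0.5015 mol → 12.0 L

29.4 g Ni; 12.0 L Cl₂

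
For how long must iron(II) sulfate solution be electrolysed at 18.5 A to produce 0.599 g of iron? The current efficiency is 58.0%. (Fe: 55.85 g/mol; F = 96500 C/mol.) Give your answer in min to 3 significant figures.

3.22 min

n(Fe) = 0.599 / 55.85 = 0.01073 mol
Fe²⁺ + 2e⁻ → Fe, so n(e⁻) = 2 × 0.01073 = 0.02146 mol
Q = 0.02146 × 96500 / 0.580 = 3571 C
t = Q / I = 3571 / 18.5 = 193.0 s = 3.22 min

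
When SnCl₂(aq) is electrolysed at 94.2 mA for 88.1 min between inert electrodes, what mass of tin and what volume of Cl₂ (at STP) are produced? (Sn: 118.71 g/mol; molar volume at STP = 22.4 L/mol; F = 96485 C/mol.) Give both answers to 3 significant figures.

0.306 g Sn; 0.0578 L Cl₂

Q = 0.0942 × 5286 = 497.9 C; n(e⁻) = 497.9 / 96485 = 0.005160 mol
Cathode: Sn²⁺ + 2e⁻ → Sn → n(Sn) = 0.005160/2 = 0.002580 mol → 0.306 g
Anode: 2Cl⁻ → Cl₂ + 2e⁻ → n(Cl₂) = 0.005160/2 = 0.002580 mol → 0.0578 L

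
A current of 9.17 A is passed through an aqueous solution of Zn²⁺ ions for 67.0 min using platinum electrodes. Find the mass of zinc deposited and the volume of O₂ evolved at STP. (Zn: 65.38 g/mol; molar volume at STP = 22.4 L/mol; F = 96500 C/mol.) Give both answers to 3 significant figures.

12.5 g Zn; 2.14 L O₂

Q = 9.17 × 4020 = 36860 C; n(e⁻) = 36860 / 96500 = 0.3820 mol
Cathode: Zn²⁺ + 2e⁻ → Zn → n(Zn) = 0.3820/2 = 0.1910 mol → 12.5 g
Anode: 2H₂O → O₂ + 4H⁺ + 4e⁻ → n(O₂) = 0.3820/4 = 0.09550 mol → 2.14 L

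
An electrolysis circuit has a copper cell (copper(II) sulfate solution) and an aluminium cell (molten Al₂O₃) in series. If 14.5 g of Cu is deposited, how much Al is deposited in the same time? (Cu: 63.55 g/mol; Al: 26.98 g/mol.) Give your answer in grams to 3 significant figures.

4.10 g

n(Cu) = 14.5 / 63.55 = 0.2282 mol
Cu²⁺ + 2e⁻ → Cu, so n(e⁻) = 2 × 0.2282 = 0.4564 mol
The cells are in series, so the same charge (and hence the same n(e⁻) = 0.4564 mol) passes through both.
Al³⁺ + 3e⁻ → Al, so n(Al) = 0.4564 / 3 = 0.1521 mol
m(Al) = 0.1521 × 26.98 = 4.10 g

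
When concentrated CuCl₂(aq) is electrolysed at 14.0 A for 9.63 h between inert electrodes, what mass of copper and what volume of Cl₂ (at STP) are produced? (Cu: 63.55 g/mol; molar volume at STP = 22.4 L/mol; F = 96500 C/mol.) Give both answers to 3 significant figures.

160 g Cu; 56.3 L Cl₂

Q = 14.0 × 34668 = 4.854×10^5 C; n(e⁻) = 4.854×10^5 / 96500 = 5.030 mol
Cathode: Cu²⁺ + 2e⁻ → Cu → n(Cu) = 5.030/2 = 2.515 mol → 160 g
Anode: 2Cl⁻ → Cl₂ + 2e⁻ → n(Cl₂) = 5.030/2 = 2.515 mol → 56.3 L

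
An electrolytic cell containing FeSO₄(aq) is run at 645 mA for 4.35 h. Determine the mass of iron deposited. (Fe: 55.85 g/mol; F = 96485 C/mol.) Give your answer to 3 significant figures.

Q = It = 0.645 × 15660 = 10100 C
Moles of electrons = 10100 / 96485 = 0.1047 mol
Fe²⁺ + 2e⁻ → Fe, so n(Fe) = 0.1047 / 2 = 0.05235 mol
m = 0.05235 × 55.85 = 2.92 g

2.92 g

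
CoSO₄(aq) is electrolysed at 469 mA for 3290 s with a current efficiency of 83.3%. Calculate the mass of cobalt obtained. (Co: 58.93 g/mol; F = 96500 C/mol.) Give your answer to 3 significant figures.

0.392 g

Q = 0.469 × 3290 = 1543 C
n(e⁻) = 1543 / 96500 = 0.01599 mol
Co²⁺ + 2e⁻ → Co, so theoretical m(Co) = 0.007995 × 58.93 = 0.4711 g
Actual mass = 83.3% × 0.4711 = 0.392 g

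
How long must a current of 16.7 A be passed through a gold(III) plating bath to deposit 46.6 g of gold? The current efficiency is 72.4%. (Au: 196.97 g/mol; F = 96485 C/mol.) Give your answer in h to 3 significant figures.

1.57 h

n(Au) = 46.6 / 196.97 = 0.2366 mol
Au³⁺ + 3e⁻ → Au, so n(e⁻) = 3 × 0.2366 = 0.7098 mol
Q = 0.7098 × 96485 / 0.724 = 94590 C
t = Q / I = 94590 / 16.7 = 5664 s = 1.57 h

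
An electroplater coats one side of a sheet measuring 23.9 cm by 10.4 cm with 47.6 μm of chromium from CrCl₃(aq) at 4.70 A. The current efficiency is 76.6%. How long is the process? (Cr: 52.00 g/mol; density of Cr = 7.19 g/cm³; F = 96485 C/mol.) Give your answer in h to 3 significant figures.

3.65 h

Plated area = 23.9 × 10.4 = 248.6 cm²
Volume = 248.6 × 47.6×10⁻⁴ cm = 1.183 cm³
m(Cr) = 1.183 × 7.19 = 8.506 g
n(Cr) = 8.506 / 52.00 = 0.1636 mol; n(e⁻) = 3 × 0.1636 = 0.4908 mol
Q = 0.4908 × 96485 / 0.766 = 61820 C
t = 61820 / 4.70 = 13150 s = 3.65 h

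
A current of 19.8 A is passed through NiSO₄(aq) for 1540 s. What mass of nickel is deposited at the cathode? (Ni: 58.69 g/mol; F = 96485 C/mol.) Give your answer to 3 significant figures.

Q = It = 19.8 × 1540 = 30490 C
n(e⁻) = 30490 / 96485 = 0.3160 mol
Ni²⁺ + 2e⁻ → Ni, so n(Ni) = 0.3160 / 2 = 0.1580 mol
m = 0.1580 × 58.69 = 9.27 g

9.27 g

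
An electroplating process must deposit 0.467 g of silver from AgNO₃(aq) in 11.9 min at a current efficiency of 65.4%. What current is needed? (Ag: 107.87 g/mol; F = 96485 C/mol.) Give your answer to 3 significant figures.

0.895 A

n(Ag) = 0.467 / 107.87 = 0.004329 mol
Ag⁺ + e⁻ → Ag, so n(e⁻) = 0.004329 mol
Q = 0.004329 × 96485 / 0.654 = 638.7 C
I = Q / t = 638.7 / 714 s = 0.895 A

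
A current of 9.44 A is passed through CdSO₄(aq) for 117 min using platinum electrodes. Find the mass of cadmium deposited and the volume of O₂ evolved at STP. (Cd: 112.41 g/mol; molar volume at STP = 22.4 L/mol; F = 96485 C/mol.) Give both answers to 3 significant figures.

38.6 g Cd; 3.85 L O₂

Q = 9.44 × 7020 = 66270 C; n(e⁻) = 66270 / 96485 = 0.6868 mol
Cathode: Cd²⁺ + 2e⁻ → Cd → n(Cd) = 0.6868/2 = 0.3434 mol → 38.6 g
Anode: 2H₂O → O₂ + 4H⁺ + 4e⁻ → n(O₂) = 0.6868/4 = 0.1717 mol → 3.85 L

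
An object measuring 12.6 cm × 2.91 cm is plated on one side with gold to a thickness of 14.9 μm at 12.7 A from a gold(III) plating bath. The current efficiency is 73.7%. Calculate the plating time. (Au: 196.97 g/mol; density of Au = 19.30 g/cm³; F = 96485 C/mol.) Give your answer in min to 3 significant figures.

2.76 min

Plated area = 12.6 × 2.91 = 36.67 cm²
Volume = 36.67 × 14.9×10⁻⁴ cm = 0.05464 cm³
m(Au) = 0.05464 × 19.30 = 1.055 g
n(Au) = 1.055 / 196.97 = 0.005356 mol; n(e⁻) = 3 × 0.005356 = 0.01607 mol
Q = 0.01607 × 96485 / 0.737 = 2104 C
t = 2104 / 12.7 = 165.7 s = 2.76 min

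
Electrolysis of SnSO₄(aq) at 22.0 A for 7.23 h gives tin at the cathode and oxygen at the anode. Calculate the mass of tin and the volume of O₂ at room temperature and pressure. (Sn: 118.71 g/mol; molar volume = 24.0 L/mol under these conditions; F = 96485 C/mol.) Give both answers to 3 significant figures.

Q = 22.0 × 26028 = 5.726×10^5 C; n(e⁻) = 5.726×10^5 / 96485 = 5.935 mol
Cathode: Sn²⁺ + 2e⁻ → Sn → n(Sn) = 5.935/2 = 2.968 mol → 352 g
Anode: 2H₂O → O₂ + 4H⁺ + 4e⁻ → n(O₂) = 5.935/4 = 1.484 mol → 35.6 L

352 g Sn; 35.6 L O₂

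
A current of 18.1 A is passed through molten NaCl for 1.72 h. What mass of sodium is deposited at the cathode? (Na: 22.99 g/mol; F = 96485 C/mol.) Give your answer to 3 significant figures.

26.7 g

Q = 18.1 A × 6192 s = 1.121×10^5 C
n(e⁻) = Q/F = 1.121×10^5/96485 = 1.162 mol
Na⁺ + e⁻ → Na, so n(Na) = 1.162 mol
m = 1.162 × 22.99 = 26.7 g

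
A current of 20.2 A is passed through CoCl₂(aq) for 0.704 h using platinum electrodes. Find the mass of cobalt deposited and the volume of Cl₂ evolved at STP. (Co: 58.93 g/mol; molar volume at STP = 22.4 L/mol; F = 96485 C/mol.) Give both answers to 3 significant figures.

15.6 g Co; 5.94 L Cl₂

Q = 20.2 × 2534.4 = 51190 C; n(e⁻) = 51190 / 96485 = 0.5305 mol
Cathode: Co²⁺ + 2e⁻ → Co → n(Co) = 0.5305/2 = 0.2653 mol → 15.6 g
Anode: 2Cl⁻ → Cl₂ + 2e⁻ → n(Cl₂) = 0.5305/2 = 0.2653 mol → 5.94 L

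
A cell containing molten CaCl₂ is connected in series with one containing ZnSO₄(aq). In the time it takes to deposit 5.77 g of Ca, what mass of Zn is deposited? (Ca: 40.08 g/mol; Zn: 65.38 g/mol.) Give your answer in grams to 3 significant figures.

9.41 g

n(Ca) = 5.77 / 40.08 = 0.1440 mol
Ca²⁺ + 2e⁻ → Ca, so n(e⁻) = 2 × 0.1440 = 0.2880 mol
Since the cells are in series, n(e⁻) in the Zn cell is also 0.2880 mol.
Zn²⁺ + 2e⁻ → Zn, so n(Zn) = 0.2880 / 2 = 0.1440 mol
m(Zn) = 0.1440 × 65.38 = 9.41 g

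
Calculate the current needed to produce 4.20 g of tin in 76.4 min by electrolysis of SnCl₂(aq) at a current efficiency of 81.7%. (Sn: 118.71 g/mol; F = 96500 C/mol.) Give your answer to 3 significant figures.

n(Sn) = 4.20 / 118.71 = 0.03538 mol
Sn²⁺ + 2e⁻ → Sn, so n(e⁻) = 2 × 0.03538 = 0.07076 mol
Q = 0.07076 × 96500 / 0.817 = 8358 C
I = Q / t = 8358 / 4584 s = 1.82 A

1.82 A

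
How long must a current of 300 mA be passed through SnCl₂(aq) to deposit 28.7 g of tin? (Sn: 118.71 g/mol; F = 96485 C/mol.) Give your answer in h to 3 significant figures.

43.2 h

n(Sn) = 28.7 / 118.71 = 0.2418 mol
Sn²⁺ + 2e⁻ → Sn, so n(e⁻) = 2 × 0.2418 = 0.4836 mol
Q = 0.4836 × 96485 = 46660 C
t = Q / I = 46660 / 0.300 = 1.555×10^5 s = 43.2 h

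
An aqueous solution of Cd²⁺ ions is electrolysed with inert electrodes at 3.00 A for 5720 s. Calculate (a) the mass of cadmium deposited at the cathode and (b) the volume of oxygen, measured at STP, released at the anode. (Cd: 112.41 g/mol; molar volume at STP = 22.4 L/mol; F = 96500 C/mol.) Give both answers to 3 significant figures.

9.99 g Cd; 0.996 L O₂

Q = 3.00 × 5720 = 17160 C; n(e⁻) = 17160 / 96500 = 0.1778 mol
Cathode: Cd²⁺ + 2e⁻ → Cd → n(Cd) = 0.1778/2 = 0.08890 mol → 9.99 g
Anode: 2H₂O → O₂ + 4H⁺ + 4e⁻ → n(O₂) = 0.1778/4 = 0.04445 mol → 0.996 L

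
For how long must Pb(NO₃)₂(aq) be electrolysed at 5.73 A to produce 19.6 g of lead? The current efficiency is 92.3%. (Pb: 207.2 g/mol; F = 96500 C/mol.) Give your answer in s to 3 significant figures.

3450 s

n(Pb) = 19.6 / 207.2 = 0.09459 mol
Pb²⁺ + 2e⁻ → Pb, so n(e⁻) = 2 × 0.09459 = 0.1892 mol
Q = 0.1892 × 96500 / 0.923 = 19780 C
t = Q / I = 19780 / 5.73 = 3452 s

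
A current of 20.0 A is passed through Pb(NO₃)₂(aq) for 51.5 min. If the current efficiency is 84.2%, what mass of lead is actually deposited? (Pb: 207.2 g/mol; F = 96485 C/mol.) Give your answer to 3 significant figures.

Q = 20.0 × 3090 = 61800 C
n(e⁻) = 61800 / 96485 = 0.6405 mol
Pb²⁺ + 2e⁻ → Pb, so theoretical m(Pb) = 0.3203 × 207.2 = 66.37 g
Actual mass = 84.2% × 66.37 = 55.9 g

55.9 g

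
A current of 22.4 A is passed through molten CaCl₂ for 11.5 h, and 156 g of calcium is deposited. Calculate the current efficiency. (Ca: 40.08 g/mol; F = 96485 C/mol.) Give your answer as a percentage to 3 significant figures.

Q = 22.4 × 41400 = 9.274×10^5 C
n(e⁻) = 9.274×10^5 / 96485 = 9.612 mol
Ca²⁺ + 2e⁻ → Ca, so theoretical n(Ca) = 4.806 mol → 192.6 g
Efficiency = 156 / 192.6 = 0.8100 = 81.0%

81.0%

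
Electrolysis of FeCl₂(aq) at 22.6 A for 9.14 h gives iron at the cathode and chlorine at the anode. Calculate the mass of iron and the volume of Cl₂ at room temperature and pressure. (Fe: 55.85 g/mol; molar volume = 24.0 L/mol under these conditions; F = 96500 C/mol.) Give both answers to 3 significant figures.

215 g Fe; 92.5 L Cl₂

Q = 22.6 × 32904 = 7.436×10^5 C; n(e⁻) = 7.436×10^5 / 96500 = 7.706 mol
Cathode: Fe²⁺ + 2e⁻ → Fe → n(Fe) = 7.706/2 = 3.853 mol → 215 g
Anode: 2Cl⁻ → Cl₂ + 2e⁻ → n(Cl₂) = 7.706/2 = 3.853 mol → 92.5 L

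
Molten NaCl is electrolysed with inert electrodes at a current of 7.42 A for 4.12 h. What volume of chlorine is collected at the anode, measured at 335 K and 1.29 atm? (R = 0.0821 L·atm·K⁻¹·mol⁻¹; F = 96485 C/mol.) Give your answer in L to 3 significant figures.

12.2 L

Q = It = 7.42 × 14832 = 1.101×10^5 C
Moles of electrons = 1.101×10^5 / 96485 = 1.141 mol
2Cl⁻ → Cl₂ + 2e⁻, so n(Cl₂) = 1.141 / 2 = 0.5705 mol
V = nRT/P = 0.5705 × 0.0821 × 335 / 1.29 = 12.16 L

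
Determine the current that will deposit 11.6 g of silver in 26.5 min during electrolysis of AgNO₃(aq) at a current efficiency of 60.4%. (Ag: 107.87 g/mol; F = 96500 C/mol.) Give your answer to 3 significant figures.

n(Ag) = 11.6 / 107.87 = 0.1075 mol
Ag⁺ + e⁻ → Ag, so n(e⁻) = 0.1075 mol
Q = 0.1075 × 96500 / 0.604 = 17180 C
I = Q / t = 17180 / 1590 s = 10.8 A

10.8 A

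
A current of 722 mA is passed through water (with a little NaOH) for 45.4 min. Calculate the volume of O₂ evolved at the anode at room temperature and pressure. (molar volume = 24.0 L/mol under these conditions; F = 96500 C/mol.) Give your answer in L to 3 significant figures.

Q = 0.722 A × 2724 s = 1967 C
n(e⁻) = 1967 / 96500 = 0.02038 mol
2H₂O → O₂ + 4H⁺ + 4e⁻, so n(O₂) = 0.02038 / 4 = 0.005095 mol
V = 0.005095 × 24.0 = 0.1223 L

0.122 L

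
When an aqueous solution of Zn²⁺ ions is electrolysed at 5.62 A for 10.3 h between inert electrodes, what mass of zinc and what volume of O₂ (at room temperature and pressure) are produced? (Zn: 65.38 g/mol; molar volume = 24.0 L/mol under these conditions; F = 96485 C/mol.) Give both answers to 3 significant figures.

70.6 g Zn; 13.0 L O₂

Q = 5.62 × 37080 = 2.084×10^5 C; n(e⁻) = 2.084×10^5 / 96485 = 2.160 mol
Cathode: Zn²⁺ + 2e⁻ → Zn → n(Zn) = 2.160/2 = 1.080 mol → 70.6 g
Anode: 2H₂O → O₂ + 4H⁺ + 4e⁻ → n(O₂) = 2.160/4 = 0.5400 mol → 13.0 L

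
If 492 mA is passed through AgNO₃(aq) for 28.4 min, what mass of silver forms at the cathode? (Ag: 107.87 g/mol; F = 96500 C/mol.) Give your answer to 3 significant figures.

Charge passed = 0.492 × 1704 = 838.4 C
n(e⁻) = Q/F = 838.4/96500 = 0.008688 mol
Ag⁺ + e⁻ → Ag, so n(Ag) = 0.008688 mol
m = 0.008688 × 107.87 = 0.937 g

0.937 g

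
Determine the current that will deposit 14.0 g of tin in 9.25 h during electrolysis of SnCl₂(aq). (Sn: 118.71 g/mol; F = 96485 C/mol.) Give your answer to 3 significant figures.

0.683 A

n(Sn) = 14.0 / 118.71 = 0.1179 mol
Sn²⁺ + 2e⁻ → Sn, so n(e⁻) = 2 × 0.1179 = 0.2358 mol
Q = 0.2358 × 96485 = 22750 C
I = Q / t = 22750 / 33300 s = 0.683 A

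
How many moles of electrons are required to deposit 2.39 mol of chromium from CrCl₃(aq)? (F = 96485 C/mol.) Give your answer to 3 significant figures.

7.17 mol

Cr³⁺ + 3e⁻ → Cr, so n(e⁻) = 3 × 2.39 = 7.170 mol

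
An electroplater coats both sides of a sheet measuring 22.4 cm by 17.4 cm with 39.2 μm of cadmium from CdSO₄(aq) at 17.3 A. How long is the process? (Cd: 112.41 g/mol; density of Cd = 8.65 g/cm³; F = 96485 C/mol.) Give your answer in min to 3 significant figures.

43.7 min

Plated area = 2 × 22.4 × 17.4 = 779.5 cm²
Volume = 779.5 × 39.2×10⁻⁴ cm = 3.056 cm³
m(Cd) = 3.056 × 8.65 = 26.43 g
n(Cd) = 26.43 / 112.41 = 0.2351 mol; n(e⁻) = 2 × 0.2351 = 0.4702 mol
Q = 0.4702 × 96485 = 45370 C
t = 45370 / 17.3 = 2623 s = 43.7 min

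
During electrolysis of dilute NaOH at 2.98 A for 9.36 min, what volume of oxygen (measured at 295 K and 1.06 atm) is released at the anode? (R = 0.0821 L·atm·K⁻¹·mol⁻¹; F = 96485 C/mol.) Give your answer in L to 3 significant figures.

0.0991 L

Charge passed = 2.98 × 561.6 = 1674 C
n(e⁻) = 1674 / 96485 = 0.01735 mol
2H₂O → O₂ + 4H⁺ + 4e⁻, so n(O₂) = 0.01735 / 4 = 0.004338 mol
V = nRT/P = 0.004338 × 0.0821 × 295 / 1.06 = 0.09912 L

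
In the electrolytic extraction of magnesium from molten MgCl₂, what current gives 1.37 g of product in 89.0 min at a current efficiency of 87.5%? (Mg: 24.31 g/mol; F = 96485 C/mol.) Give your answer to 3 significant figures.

n(Mg) = 1.37 / 24.31 = 0.05636 mol
Mg²⁺ + 2e⁻ → Mg, so n(e⁻) = 2 × 0.05636 = 0.1127 mol
Q = 0.1127 × 96485 / 0.875 = 12430 C
I = Q / t = 12430 / 5340 s = 2.33 A

2.33 A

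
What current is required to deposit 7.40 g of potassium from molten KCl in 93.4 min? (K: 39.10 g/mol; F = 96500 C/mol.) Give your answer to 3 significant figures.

3.26 A

n(K) = 7.40 / 39.10 = 0.1893 mol
K⁺ + e⁻ → K, so n(e⁻) = 0.1893 mol
Q = 0.1893 × 96500 = 18270 C
I = Q / t = 18270 / 5604 s = 3.26 A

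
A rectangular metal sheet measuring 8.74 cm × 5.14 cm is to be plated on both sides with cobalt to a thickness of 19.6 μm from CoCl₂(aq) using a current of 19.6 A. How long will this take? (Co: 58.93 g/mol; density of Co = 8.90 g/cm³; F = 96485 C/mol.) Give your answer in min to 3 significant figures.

4.36 min

Plated area = 2 × 8.74 × 5.14 = 89.85 cm²
Volume = 89.85 × 19.6×10⁻⁴ cm = 0.1761 cm³
m(Co) = 0.1761 × 8.90 = 1.567 g
n(Co) = 1.567 / 58.93 = 0.02659 mol; n(e⁻) = 2 × 0.02659 = 0.05318 mol
Q = 0.05318 × 96485 = 5131 C
t = 5131 / 19.6 = 261.8 s = 4.36 min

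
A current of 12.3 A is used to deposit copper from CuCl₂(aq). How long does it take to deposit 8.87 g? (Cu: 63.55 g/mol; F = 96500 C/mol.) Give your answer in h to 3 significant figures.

0.608 h

n(Cu) = 8.87 / 63.55 = 0.1396 mol
Cu²⁺ + 2e⁻ → Cu, so n(e⁻) = 2 × 0.1396 = 0.2792 mol
Q = 0.2792 × 96500 = 26940 C
t = Q / I = 26940 / 12.3 = 2190 s = 0.608 h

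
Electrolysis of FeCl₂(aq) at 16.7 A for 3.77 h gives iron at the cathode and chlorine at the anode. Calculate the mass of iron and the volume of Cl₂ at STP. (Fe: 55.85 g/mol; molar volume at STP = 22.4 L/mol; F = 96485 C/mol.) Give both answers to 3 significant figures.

65.6 g Fe; 26.3 L Cl₂

Q = 16.7 × 13572 = 2.267×10^5 C; n(e⁻) = 2.267×10^5 / 96485 = 2.350 mol
Cathode: Fe²⁺ + 2e⁻ → Fe → n(Fe) = 2.350/2 = 1.175 mol → 65.6 g
Anode: 2Cl⁻ → Cl₂ + 2e⁻ → n(Cl₂) = 2.350/2 = 1.175 mol → 26.3 L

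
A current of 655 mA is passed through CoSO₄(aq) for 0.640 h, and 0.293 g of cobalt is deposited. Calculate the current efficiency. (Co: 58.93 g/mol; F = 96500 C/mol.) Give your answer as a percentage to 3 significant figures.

63.6%

Q = 0.655 × 2304 = 1509 C
n(e⁻) = 1509 / 96500 = 0.01564 mol
Co²⁺ + 2e⁻ → Co, so theoretical n(Co) = 0.007820 mol → 0.4608 g
Efficiency = 0.293 / 0.4608 = 0.6359 = 63.6%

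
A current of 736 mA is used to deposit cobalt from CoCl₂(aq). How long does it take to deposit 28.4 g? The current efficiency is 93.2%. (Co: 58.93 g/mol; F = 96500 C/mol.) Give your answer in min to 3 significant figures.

2260 min

n(Co) = 28.4 / 58.93 = 0.4819 mol
Co²⁺ + 2e⁻ → Co, so n(e⁻) = 2 × 0.4819 = 0.9638 mol
Q = 0.9638 × 96500 / 0.932 = 99790 C
t = Q / I = 99790 / 0.736 = 1.356×10^5 s = 2260 min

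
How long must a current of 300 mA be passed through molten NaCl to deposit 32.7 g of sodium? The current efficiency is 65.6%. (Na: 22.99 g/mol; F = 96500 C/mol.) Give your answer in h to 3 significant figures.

194 h

n(Na) = 32.7 / 22.99 = 1.422 mol
Na⁺ + e⁻ → Na, so n(e⁻) = 1.422 mol
Q = 1.422 × 96500 / 0.656 = 2.092×10^5 C
t = Q / I = 2.092×10^5 / 0.300 = 6.973×10^5 s = 194 h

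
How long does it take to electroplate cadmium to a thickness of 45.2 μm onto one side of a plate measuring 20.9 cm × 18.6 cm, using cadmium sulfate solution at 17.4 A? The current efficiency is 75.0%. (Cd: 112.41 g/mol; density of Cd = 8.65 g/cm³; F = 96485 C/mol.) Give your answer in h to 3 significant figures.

0.555 h

Plated area = 20.9 × 18.6 = 388.7 cm²
Volume = 388.7 × 45.2×10⁻⁴ cm = 1.757 cm³
m(Cd) = 1.757 × 8.65 = 15.20 g
n(Cd) = 15.20 / 112.41 = 0.1352 mol; n(e⁻) = 2 × 0.1352 = 0.2704 mol
Q = 0.2704 × 96485 / 0.750 = 34790 C
t = 34790 / 17.4 = 1999 s = 0.555 h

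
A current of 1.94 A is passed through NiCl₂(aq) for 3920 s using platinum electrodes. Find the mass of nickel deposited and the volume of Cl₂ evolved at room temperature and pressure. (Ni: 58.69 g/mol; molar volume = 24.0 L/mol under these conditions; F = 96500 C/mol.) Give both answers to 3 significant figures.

2.31 g Ni; 0.946 L Cl₂

Q = 1.94 × 3920 = 7605 C; n(e⁻) = 7605 / 96500 = 0.07881 mol
Cathode: Ni²⁺ + 2e⁻ → Ni → n(Ni) = 0.07881/2 = 0.03941 mol → 2.31 g
Anode: 2Cl⁻ → Cl₂ + 2e⁻ → n(Cl₂) = 0.07881/2 = 0.03941 mol → 0.946 L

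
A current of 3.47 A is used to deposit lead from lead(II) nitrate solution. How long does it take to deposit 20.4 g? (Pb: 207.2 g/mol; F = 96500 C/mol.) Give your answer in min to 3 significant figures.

91.3 min

n(Pb) = 20.4 / 207.2 = 0.09846 mol
Pb²⁺ + 2e⁻ → Pb, so n(e⁻) = 2 × 0.09846 = 0.1969 mol
Q = 0.1969 × 96500 = 19000 C
t = Q / I = 19000 / 3.47 = 5476 s = 91.3 min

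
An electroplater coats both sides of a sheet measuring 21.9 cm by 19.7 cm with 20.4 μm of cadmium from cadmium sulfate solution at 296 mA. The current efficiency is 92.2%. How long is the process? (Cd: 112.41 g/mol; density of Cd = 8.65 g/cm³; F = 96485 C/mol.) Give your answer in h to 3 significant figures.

Plated area = 2 × 21.9 × 19.7 = 862.9 cm²
Volume = 862.9 × 20.4×10⁻⁴ cm = 1.760 cm³
m(Cd) = 1.760 × 8.65 = 15.22 g
n(Cd) = 15.22 / 112.41 = 0.1354 mol; n(e⁻) = 2 × 0.1354 = 0.2708 mol
Q = 0.2708 × 96485 / 0.922 = 28340 C
t = 28340 / 0.296 = 95740 s = 26.6 h

26.6 h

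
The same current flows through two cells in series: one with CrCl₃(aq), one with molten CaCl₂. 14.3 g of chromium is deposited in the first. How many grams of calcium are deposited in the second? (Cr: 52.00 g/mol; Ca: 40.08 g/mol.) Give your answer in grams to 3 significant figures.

n(Cr) = 14.3 / 52.00 = 0.2750 mol
Cr³⁺ + 3e⁻ → Cr, so n(e⁻) = 3 × 0.2750 = 0.8250 mol
In series, the same 0.8250 mol of electrons flows through the second cell.
Ca²⁺ + 2e⁻ → Ca, so n(Ca) = 0.8250 / 2 = 0.4125 mol
m(Ca) = 0.4125 × 40.08 = 16.5 g

16.5 g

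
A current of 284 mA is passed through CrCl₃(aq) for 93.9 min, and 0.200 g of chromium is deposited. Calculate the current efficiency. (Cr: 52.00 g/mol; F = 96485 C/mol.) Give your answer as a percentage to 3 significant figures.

69.6%

Q = 0.284 × 5634 = 1600 C
n(e⁻) = 1600 / 96485 = 0.01658 mol
Cr³⁺ + 3e⁻ → Cr, so theoretical n(Cr) = 0.005527 mol → 0.2874 g
Efficiency = 0.200 / 0.2874 = 0.6959 = 69.6%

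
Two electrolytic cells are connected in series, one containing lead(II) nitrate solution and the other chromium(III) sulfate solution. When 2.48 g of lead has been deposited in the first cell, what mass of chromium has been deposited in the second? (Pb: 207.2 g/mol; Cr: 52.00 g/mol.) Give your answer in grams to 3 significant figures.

0.415 g

n(Pb) = 2.48 / 207.2 = 0.01197 mol
Pb²⁺ + 2e⁻ → Pb, so n(e⁻) = 2 × 0.01197 = 0.02394 mol
The cells are in series, so the same charge (and hence the same n(e⁻) = 0.02394 mol) passes through both.
Cr³⁺ + 3e⁻ → Cr, so n(Cr) = 0.02394 / 3 = 0.007980 mol
m(Cr) = 0.007980 × 52.00 = 0.415 g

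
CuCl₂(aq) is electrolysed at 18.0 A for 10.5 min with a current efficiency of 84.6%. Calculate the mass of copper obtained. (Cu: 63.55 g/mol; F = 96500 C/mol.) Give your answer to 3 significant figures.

Q = 18.0 × 630 = 11340 C
n(e⁻) = 11340 / 96500 = 0.1175 mol
Cu²⁺ + 2e⁻ → Cu, so theoretical m(Cu) = 0.05875 × 63.55 = 3.734 g
Actual mass = 84.6% × 3.734 = 3.16 g

3.16 g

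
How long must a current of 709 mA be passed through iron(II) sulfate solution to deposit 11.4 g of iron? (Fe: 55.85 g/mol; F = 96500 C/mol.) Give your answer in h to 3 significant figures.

15.4 h

n(Fe) = 11.4 / 55.85 = 0.2041 mol
Fe²⁺ + 2e⁻ → Fe, so n(e⁻) = 2 × 0.2041 = 0.4082 mol
Q = 0.4082 × 96500 = 39390 C
t = Q / I = 39390 / 0.709 = 55560 s = 15.4 h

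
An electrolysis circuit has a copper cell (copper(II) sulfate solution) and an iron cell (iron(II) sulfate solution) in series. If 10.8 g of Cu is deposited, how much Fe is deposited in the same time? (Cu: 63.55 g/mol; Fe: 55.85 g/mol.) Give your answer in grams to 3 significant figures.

n(Cu) = 10.8 / 63.55 = 0.1699 mol
Cu²⁺ + 2e⁻ → Cu, so n(e⁻) = 2 × 0.1699 = 0.3398 mol
In series, the same 0.3398 mol of electrons flows through the second cell.
Fe²⁺ + 2e⁻ → Fe, so n(Fe) = 0.3398 / 2 = 0.1699 mol
m(Fe) = 0.1699 × 55.85 = 9.49 g

9.49 g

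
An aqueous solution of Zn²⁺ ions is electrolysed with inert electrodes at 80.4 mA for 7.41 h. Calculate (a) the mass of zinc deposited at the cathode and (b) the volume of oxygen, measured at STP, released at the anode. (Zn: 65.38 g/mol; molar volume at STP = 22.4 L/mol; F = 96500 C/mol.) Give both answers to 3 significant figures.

Q = 0.0804 × 26676 = 2145 C; n(e⁻) = 2145 / 96500 = 0.02223 mol
Cathode: Zn²⁺ + 2e⁻ → Zn → n(Zn) = 0.02223/2 = 0.01112 mol → 0.727 g
Anode: 2H₂O → O₂ + 4H⁺ + 4e⁻ → n(O₂) = 0.02223/4 = 0.005558 mol → 0.124 L

0.727 g Zn; 0.124 L O₂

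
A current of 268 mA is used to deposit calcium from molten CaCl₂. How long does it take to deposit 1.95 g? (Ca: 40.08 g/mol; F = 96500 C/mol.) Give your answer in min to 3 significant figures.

584 min

n(Ca) = 1.95 / 40.08 = 0.04865 mol
Ca²⁺ + 2e⁻ → Ca, so n(e⁻) = 2 × 0.04865 = 0.09730 mol
Q = 0.09730 × 96500 = 9389 C
t = Q / I = 9389 / 0.268 = 35030 s = 584 min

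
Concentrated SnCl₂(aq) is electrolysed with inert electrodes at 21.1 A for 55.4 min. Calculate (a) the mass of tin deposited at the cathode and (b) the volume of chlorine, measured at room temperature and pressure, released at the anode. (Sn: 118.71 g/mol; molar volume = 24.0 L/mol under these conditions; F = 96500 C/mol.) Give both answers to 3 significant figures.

Q = 21.1 × 3324 = 70140 C; n(e⁻) = 70140 / 96500 = 0.7268 mol
Cathode: Sn²⁺ + 2e⁻ → Sn → n(Sn) = 0.7268/2 = 0.3634 mol → 43.1 g
Anode: 2Cl⁻ → Cl₂ + 2e⁻ → n(Cl₂) = 0.7268/2 = 0.3634 mol → 8.72 L

43.1 g Sn; 8.72 L Cl₂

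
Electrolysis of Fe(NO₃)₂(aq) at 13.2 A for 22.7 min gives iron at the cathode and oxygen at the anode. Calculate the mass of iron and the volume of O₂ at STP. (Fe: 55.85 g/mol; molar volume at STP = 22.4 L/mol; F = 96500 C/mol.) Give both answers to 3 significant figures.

Q = 13.2 × 1362 = 17980 C; n(e⁻) = 17980 / 96500 = 0.1863 mol
Cathode: Fe²⁺ + 2e⁻ → Fe → n(Fe) = 0.1863/2 = 0.09315 mol → 5.20 g
Anode: 2H₂O → O₂ + 4H⁺ + 4e⁻ → n(O₂) = 0.1863/4 = 0.04658 mol → 1.04 L

5.20 g Fe; 1.04 L O₂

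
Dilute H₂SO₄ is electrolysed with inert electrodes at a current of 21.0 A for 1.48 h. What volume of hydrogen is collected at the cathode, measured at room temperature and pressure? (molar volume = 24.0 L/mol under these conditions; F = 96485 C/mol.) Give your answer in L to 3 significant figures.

Charge passed = 21.0 × 5328 = 1.119×10^5 C
Moles of electrons = 1.119×10^5 / 96485 = 1.160 mol
2H⁺ + 2e⁻ → H₂, so n(H₂) = 1.160 / 2 = 0.5800 mol
V = 0.5800 × 24.0 = 13.92 L

13.9 L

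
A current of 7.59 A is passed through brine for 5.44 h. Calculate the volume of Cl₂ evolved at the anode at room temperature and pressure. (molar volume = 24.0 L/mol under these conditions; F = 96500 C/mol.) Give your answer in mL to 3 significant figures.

Charge passed = 7.59 × 19584 = 1.486×10^5 C
n(e⁻) = 1.486×10^5 / 96500 = 1.540 mol
2Cl⁻ → Cl₂ + 2e⁻, so n(Cl₂) = 1.540 / 2 = 0.7700 mol
V = 0.7700 × 24.0 = 18.48 L
= 18500 mL

18500 mL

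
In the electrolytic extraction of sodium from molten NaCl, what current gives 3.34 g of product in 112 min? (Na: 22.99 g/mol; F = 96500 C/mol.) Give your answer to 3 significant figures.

2.09 A

n(Na) = 3.34 / 22.99 = 0.1453 mol
Na⁺ + e⁻ → Na, so n(e⁻) = 0.1453 mol
Q = 0.1453 × 96500 = 14020 C
I = Q / t = 14020 / 6720 s = 2.09 A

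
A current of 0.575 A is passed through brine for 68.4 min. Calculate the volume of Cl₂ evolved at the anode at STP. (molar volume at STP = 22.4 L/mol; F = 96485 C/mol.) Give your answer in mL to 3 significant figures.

Q = 0.575 A × 4104 s = 2360 C
Moles of electrons = 2360 / 96485 = 0.02446 mol
2Cl⁻ → Cl₂ + 2e⁻, so n(Cl₂) = 0.02446 / 2 = 0.01223 mol
V = 0.01223 × 22.4 = 0.2740 L
= 274 mL

274 mL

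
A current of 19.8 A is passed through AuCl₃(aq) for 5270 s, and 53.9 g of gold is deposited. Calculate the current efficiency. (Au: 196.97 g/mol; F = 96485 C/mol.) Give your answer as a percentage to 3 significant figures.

75.9%

Q = 19.8 × 5270 = 1.043×10^5 C
n(e⁻) = 1.043×10^5 / 96485 = 1.081 mol
Au³⁺ + 3e⁻ → Au, so theoretical n(Au) = 0.3603 mol → 70.97 g
Efficiency = 53.9 / 70.97 = 0.7595 = 75.9%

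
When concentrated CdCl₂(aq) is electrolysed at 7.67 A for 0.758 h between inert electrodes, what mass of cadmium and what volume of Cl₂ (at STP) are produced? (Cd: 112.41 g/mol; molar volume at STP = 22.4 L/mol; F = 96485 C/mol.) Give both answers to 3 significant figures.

Q = 7.67 × 2728.8 = 20930 C; n(e⁻) = 20930 / 96485 = 0.2169 mol
Cathode: Cd²⁺ + 2e⁻ → Cd → n(Cd) = 0.2169/2 = 0.1085 mol → 12.2 g
Anode: 2Cl⁻ → Cl₂ + 2e⁻ → n(Cl₂) = 0.2169/2 = 0.1085 mol → 2.43 L

12.2 g Cd; 2.43 L Cl₂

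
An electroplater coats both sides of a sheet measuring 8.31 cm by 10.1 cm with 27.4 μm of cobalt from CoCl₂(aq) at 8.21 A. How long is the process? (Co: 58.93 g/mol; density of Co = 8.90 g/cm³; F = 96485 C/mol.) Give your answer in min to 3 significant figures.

27.2 min

Plated area = 2 × 8.31 × 10.1 = 167.9 cm²
Volume = 167.9 × 27.4×10⁻⁴ cm = 0.4600 cm³
m(Co) = 0.4600 × 8.90 = 4.094 g
n(Co) = 4.094 / 58.93 = 0.06947 mol; n(e⁻) = 2 × 0.06947 = 0.1389 mol
Q = 0.1389 × 96485 = 13400 C
t = 13400 / 8.21 = 1632 s = 27.2 min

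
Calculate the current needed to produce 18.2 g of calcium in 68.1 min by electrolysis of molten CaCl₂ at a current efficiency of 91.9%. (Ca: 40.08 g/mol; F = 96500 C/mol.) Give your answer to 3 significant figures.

n(Ca) = 18.2 / 40.08 = 0.4541 mol
Ca²⁺ + 2e⁻ → Ca, so n(e⁻) = 2 × 0.4541 = 0.9082 mol
Q = 0.9082 × 96500 / 0.919 = 95370 C
I = Q / t = 95370 / 4086 s = 23.3 A

23.3 A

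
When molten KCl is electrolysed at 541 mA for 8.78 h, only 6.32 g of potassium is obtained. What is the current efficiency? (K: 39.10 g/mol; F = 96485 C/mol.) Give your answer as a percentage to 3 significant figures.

Q = 0.541 × 31608 = 17100 C
n(e⁻) = 17100 / 96485 = 0.1772 mol
K⁺ + e⁻ → K, so theoretical n(K) = 0.1772 mol → 6.929 g
Efficiency = 6.32 / 6.929 = 0.9121 = 91.2%

91.2%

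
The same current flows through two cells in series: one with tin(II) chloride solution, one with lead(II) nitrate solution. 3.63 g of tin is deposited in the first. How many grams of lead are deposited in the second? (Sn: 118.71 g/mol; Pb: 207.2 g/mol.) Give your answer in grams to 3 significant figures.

6.34 g

n(Sn) = 3.63 / 118.71 = 0.03058 mol
Sn²⁺ + 2e⁻ → Sn, so n(e⁻) = 2 × 0.03058 = 0.06116 mol
In series, the same 0.06116 mol of electrons flows through the second cell.
Pb²⁺ + 2e⁻ → Pb, so n(Pb) = 0.06116 / 2 = 0.03058 mol
m(Pb) = 0.03058 × 207.2 = 6.34 g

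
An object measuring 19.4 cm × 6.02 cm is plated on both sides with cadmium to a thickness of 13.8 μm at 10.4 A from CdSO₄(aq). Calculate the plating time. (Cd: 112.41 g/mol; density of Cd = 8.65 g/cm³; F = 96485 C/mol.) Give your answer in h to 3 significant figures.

Plated area = 2 × 19.4 × 6.02 = 233.6 cm²
Volume = 233.6 × 13.8×10⁻⁴ cm = 0.3224 cm³
m(Cd) = 0.3224 × 8.65 = 2.789 g
n(Cd) = 2.789 / 112.41 = 0.02481 mol; n(e⁻) = 2 × 0.02481 = 0.04962 mol
Q = 0.04962 × 96485 = 4788 C
t = 4788 / 10.4 = 460.4 s = 0.128 h

0.128 h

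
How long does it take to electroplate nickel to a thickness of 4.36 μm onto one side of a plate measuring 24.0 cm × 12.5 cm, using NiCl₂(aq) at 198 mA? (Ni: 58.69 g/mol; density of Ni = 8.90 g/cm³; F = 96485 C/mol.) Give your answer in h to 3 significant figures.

5.37 h

Plated area = 24.0 × 12.5 = 300.0 cm²
Volume = 300.0 × 4.36×10⁻⁴ cm = 0.1308 cm³
m(Ni) = 0.1308 × 8.90 = 1.164 g
n(Ni) = 1.164 / 58.69 = 0.01983 mol; n(e⁻) = 2 × 0.01983 = 0.03966 mol
Q = 0.03966 × 96485 = 3827 C
t = 3827 / 0.198 = 19330 s = 5.37 h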